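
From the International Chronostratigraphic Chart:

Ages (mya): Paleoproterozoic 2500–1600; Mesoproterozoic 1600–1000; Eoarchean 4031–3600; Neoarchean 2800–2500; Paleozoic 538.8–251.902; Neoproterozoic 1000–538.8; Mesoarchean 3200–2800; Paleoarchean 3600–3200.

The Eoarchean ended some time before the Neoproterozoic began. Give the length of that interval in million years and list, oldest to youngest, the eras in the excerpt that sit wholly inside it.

2600 million years; Paleoarchean, Mesoarchean, Neoarchean, Paleoproterozoic, Mesoproterozoic

End of Eoarchean = 3600 Ma; start of Neoproterozoic = 1000 Ma.
Gap = 3600 − 1000 = 2600 Myr.
Eras wholly inside 3600–1000 Ma: Paleoarchean (3600–3200), Mesoarchean (3200–2800), Neoarchean (2800–2500), Paleoproterozoic (2500–1600), Mesoproterozoic (1600–1000).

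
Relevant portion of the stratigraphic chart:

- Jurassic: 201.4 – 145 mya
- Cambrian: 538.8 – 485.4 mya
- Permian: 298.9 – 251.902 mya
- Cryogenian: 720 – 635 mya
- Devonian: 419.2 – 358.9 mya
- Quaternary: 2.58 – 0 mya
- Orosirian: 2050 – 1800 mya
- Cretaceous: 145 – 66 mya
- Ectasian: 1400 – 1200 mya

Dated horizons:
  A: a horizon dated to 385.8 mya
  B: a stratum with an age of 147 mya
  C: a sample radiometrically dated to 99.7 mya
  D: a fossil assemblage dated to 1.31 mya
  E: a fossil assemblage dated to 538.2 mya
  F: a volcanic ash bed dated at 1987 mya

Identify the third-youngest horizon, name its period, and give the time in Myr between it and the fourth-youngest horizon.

Sorted youngest-first by Ma: D (1.31), C (99.7), B (147), A (385.8), E (538.2), F (1987).
The third youngest is B at 147 Ma, which lies in 201.4–145 Ma: the Jurassic.
The fourth youngest is A at 385.8 Ma; separation = |147 − 385.8| = 238.8 Myr.

B, in the Jurassic; 238.8 million years to A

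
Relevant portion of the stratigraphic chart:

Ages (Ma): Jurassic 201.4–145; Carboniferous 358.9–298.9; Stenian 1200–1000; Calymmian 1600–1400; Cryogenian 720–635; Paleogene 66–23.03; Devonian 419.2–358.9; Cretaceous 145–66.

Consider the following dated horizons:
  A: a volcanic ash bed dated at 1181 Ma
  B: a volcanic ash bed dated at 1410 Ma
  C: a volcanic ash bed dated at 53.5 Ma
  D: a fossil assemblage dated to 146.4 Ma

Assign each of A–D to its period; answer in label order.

Match each age against the start–end ranges in the excerpt: A = 1181 Ma → Stenian (1200–1000); B = 1410 Ma → Calymmian (1600–1400); C = 53.5 Ma → Paleogene (66–23.03); D = 146.4 Ma → Jurassic (201.4–145).

A — Stenian; B — Calymmian; C — Paleogene; D — Jurassic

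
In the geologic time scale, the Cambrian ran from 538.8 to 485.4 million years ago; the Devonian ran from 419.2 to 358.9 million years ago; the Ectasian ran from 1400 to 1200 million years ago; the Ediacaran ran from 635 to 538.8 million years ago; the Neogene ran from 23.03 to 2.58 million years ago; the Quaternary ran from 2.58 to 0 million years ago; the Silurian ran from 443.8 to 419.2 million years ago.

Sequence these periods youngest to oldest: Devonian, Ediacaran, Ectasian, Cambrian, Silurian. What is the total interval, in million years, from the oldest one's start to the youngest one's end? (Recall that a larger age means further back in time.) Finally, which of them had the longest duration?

Start ages (Ma): Ectasian 1400, Ediacaran 635, Cambrian 538.8, Silurian 443.8, Devonian 419.2.
Ordered youngest to oldest: Devonian, Silurian, Cambrian, Ediacaran, Ectasian.
Span = 1400 − 358.9 = 1041.1 Myr.
Durations: Silurian 24.6, Devonian 60.3, Ectasian 200, Cambrian 53.4, Ediacaran 96.2 → longest is Ectasian (200 Myr).

Devonian → Silurian → Cambrian → Ediacaran → Ectasian; total span 1041.1 Myr; longest is Ectasian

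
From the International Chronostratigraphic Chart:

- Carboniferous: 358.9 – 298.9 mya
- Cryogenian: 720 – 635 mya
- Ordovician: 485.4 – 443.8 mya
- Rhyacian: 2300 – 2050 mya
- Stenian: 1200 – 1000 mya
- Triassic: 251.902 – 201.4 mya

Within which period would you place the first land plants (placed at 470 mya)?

470 Ma lies between 485.4 and 443.8 Ma, so it falls in the Ordovician.

Ordovician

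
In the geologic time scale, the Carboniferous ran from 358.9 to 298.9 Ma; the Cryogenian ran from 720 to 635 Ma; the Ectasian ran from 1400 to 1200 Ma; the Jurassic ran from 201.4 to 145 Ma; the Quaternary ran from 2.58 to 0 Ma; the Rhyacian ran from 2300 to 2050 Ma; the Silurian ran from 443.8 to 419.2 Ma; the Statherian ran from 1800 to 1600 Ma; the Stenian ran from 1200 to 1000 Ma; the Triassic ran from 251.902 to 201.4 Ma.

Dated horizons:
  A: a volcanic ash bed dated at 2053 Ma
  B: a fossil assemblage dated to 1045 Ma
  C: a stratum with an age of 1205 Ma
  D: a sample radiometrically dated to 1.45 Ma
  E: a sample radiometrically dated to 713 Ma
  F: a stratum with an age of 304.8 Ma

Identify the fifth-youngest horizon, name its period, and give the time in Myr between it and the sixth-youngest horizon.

C, in the Ectasian; 848 million years to A

Sorted youngest-first by Ma: D (1.45), F (304.8), E (713), B (1045), C (1205), A (2053).
The fifth youngest is C at 1205 Ma, which lies in 1400–1200 Ma: the Ectasian.
The sixth youngest is A at 2053 Ma; separation = |1205 − 2053| = 848 Myr.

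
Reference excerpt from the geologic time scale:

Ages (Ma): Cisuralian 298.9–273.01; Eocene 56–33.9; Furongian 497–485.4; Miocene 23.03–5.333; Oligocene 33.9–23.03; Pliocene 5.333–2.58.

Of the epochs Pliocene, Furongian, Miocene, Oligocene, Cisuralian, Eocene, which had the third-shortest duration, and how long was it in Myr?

Furongian, 11.6 million years

Durations: Pliocene 2.753; Furongian 11.6; Miocene 17.697; Oligocene 10.87; Cisuralian 25.89; Eocene 22.1 Myr.
Sorted shortest-first: Pliocene (2.753), Oligocene (10.87), Furongian (11.6), Miocene (17.697), Eocene (22.1), Cisuralian (25.89).
The third shortest is Furongian at 11.6 Myr.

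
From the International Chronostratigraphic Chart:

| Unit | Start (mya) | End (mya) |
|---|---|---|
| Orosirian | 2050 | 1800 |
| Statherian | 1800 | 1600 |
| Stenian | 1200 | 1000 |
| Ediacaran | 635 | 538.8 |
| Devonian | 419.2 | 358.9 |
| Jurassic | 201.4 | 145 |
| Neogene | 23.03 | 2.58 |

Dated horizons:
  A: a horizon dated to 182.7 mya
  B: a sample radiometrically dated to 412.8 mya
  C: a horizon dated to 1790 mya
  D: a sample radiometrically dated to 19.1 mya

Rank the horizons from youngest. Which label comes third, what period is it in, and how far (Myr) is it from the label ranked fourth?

B, in the Devonian; 1377.2 million years to C

Smaller Ma means younger, so youngest first: D 19.1 < A 182.7 < B 412.8 < C 1790.
Counting 3 along gives B (412.8 Ma); the excerpt puts that inside the Devonian, 419.2–358.9 Ma.
Next in line is C (1790 Ma), and 1790 − 412.8 = 1377.2 Myr.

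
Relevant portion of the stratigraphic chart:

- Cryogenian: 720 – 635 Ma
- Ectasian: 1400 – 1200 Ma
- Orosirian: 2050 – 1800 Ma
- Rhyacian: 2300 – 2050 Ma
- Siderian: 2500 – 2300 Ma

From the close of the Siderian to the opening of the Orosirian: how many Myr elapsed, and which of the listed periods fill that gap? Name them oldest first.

The Siderian closes at 2300 Ma and the Orosirian opens at 2050 Ma, so the interval is 2300 − 2050 = 250 Myr.
A period fits inside if it starts at or after 2300 Ma and ends at or before 2050 Ma; oldest first that gives Rhyacian.

250 million years; Rhyacian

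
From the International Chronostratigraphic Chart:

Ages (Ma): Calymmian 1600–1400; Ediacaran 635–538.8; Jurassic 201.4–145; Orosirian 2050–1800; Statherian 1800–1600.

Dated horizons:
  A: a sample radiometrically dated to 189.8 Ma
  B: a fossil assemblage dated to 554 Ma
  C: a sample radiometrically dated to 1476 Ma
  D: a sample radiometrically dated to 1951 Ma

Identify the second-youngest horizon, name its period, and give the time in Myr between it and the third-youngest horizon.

B, in the Ediacaran; 922 million years to C

Smaller Ma means younger, so youngest first: A 189.8 < B 554 < C 1476 < D 1951.
Counting 2 along gives B (554 Ma); the excerpt puts that inside the Ediacaran, 635–538.8 Ma.
Next in line is C (1476 Ma), and 1476 − 554 = 922 Myr.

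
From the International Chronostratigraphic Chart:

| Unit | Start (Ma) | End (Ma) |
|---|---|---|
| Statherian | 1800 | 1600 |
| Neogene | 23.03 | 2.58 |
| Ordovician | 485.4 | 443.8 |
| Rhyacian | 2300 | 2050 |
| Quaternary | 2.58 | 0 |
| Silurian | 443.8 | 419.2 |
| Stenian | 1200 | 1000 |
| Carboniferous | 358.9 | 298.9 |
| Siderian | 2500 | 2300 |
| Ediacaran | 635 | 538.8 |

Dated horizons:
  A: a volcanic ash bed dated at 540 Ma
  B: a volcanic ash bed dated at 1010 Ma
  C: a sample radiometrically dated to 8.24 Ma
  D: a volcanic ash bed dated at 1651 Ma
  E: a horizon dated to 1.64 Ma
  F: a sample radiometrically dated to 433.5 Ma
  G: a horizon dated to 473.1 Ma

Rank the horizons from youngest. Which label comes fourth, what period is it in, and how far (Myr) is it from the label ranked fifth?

Smaller Ma means younger, so youngest first: E 1.64 < C 8.24 < F 433.5 < G 473.1 < A 540 < B 1010 < D 1651.
Counting 4 along gives G (473.1 Ma); the excerpt puts that inside the Ordovician, 485.4–443.8 Ma.
Next in line is A (540 Ma), and 540 − 473.1 = 66.9 Myr.

G, in the Ordovician; 66.9 million years to A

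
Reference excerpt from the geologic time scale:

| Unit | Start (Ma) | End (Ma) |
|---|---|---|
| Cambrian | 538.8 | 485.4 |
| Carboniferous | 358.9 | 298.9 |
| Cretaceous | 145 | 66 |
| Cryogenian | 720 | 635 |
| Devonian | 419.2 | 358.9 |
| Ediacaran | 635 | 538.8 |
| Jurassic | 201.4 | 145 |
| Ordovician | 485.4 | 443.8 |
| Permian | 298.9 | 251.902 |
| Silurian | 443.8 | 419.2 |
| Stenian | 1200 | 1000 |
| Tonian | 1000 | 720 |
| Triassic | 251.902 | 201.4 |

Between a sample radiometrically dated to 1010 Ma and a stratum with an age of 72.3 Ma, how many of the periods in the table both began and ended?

11

The older date is 1010 Ma and the younger is 72.3 Ma.
Periods with start < 1010 and end > 72.3 Ma: Tonian (1000–720), Cryogenian (720–635), Ediacaran (635–538.8), Cambrian (538.8–485.4), Ordovician (485.4–443.8), Silurian (443.8–419.2), Devonian (419.2–358.9), Carboniferous (358.9–298.9), Permian (298.9–251.902), Triassic (251.902–201.4), Jurassic (201.4–145).
That is 11 complete periods.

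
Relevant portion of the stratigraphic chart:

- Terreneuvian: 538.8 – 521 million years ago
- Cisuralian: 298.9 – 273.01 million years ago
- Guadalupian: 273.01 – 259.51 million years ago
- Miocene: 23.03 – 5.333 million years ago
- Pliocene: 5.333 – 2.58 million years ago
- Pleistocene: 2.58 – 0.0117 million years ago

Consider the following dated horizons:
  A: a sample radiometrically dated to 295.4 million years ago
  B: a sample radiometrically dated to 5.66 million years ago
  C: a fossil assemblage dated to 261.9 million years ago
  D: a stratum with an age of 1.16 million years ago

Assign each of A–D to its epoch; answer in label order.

Match each age against the start–end ranges in the excerpt: A = 295.4 Ma → Cisuralian (298.9–273.01); B = 5.66 Ma → Miocene (23.03–5.333); C = 261.9 Ma → Guadalupian (273.01–259.51); D = 1.16 Ma → Pleistocene (2.58–0.0117).

A — Cisuralian; B — Miocene; C — Guadalupian; D — Pleistocene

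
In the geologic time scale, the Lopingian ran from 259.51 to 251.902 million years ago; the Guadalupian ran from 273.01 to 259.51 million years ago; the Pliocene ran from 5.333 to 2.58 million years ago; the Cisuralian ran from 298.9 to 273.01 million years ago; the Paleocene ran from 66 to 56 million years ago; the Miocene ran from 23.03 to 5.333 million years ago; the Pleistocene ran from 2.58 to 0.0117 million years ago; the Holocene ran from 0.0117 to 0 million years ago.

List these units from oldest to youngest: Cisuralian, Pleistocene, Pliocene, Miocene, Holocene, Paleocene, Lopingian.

Cisuralian, Lopingian, Paleocene, Miocene, Pliocene, Pleistocene, Holocene

The oldest of these is Cisuralian (starts 298.9 Ma) and the youngest is Holocene (ends 0 Ma).
In between, by decreasing start age: Lopingian (259.51), Paleocene (66), Miocene (23.03), Pliocene (5.333), Pleistocene (2.58).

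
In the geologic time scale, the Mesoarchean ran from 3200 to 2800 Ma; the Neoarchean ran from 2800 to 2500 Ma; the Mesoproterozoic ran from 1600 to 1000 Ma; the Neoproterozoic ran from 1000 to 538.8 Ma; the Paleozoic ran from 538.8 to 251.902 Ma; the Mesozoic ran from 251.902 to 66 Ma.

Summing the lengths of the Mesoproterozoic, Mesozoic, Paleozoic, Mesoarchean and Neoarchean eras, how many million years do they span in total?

1772.8 million years

Each duration: Mesoproterozoic = 600; Mesozoic = 185.902; Paleozoic = 286.898; Mesoarchean = 400; Neoarchean = 300.
Sum: 600 + 185.902 + 286.898 + 400 + 300 = 1772.8 Myr.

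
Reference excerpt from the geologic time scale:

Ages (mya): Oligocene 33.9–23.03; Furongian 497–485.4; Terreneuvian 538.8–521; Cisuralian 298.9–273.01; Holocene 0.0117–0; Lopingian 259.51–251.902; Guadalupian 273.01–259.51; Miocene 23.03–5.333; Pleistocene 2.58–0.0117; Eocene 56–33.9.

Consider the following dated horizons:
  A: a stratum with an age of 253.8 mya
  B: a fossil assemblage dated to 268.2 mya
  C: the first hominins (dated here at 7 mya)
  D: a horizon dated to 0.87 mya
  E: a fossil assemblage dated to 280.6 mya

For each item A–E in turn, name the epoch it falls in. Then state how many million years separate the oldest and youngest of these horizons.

A: 253.8 Ma lies in 259.51–251.902 Ma, so Lopingian.
B: 268.2 Ma lies in 273.01–259.51 Ma, so Guadalupian.
C: 7 Ma lies in 23.03–5.333 Ma, so Miocene.
D: 0.87 Ma lies in 2.58–0.0117 Ma, so Pleistocene.
E: 280.6 Ma lies in 298.9–273.01 Ma, so Cisuralian.
Oldest = 280.6 Ma, youngest = 0.87 Ma → span 279.73 Myr.

A — Lopingian; B — Guadalupian; C — Miocene; D — Pleistocene; E — Cisuralian; span 279.73 million years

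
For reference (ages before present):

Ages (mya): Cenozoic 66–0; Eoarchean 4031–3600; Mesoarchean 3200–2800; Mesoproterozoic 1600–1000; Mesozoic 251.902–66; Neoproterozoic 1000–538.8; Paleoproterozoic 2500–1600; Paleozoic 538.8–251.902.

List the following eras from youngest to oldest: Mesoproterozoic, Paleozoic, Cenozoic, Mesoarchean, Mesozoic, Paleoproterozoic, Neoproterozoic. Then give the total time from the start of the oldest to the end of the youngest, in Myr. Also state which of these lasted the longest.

Cenozoic → Mesozoic → Paleozoic → Neoproterozoic → Mesoproterozoic → Paleoproterozoic → Mesoarchean; total span 3200 Myr; longest is Paleoproterozoic

Start ages (Ma): Mesoarchean 3200, Paleoproterozoic 2500, Mesoproterozoic 1600, Neoproterozoic 1000, Paleozoic 538.8, Mesozoic 251.902, Cenozoic 66.
Ordered youngest to oldest: Cenozoic, Mesozoic, Paleozoic, Neoproterozoic, Mesoproterozoic, Paleoproterozoic, Mesoarchean.
Span = 3200 − 0 = 3200 Myr.
Durations: Mesozoic 185.902, Cenozoic 66, Mesoproterozoic 600, Paleoproterozoic 900, Mesoarchean 400, Paleozoic 286.898, Neoproterozoic 461.2 → longest is Paleoproterozoic (900 Myr).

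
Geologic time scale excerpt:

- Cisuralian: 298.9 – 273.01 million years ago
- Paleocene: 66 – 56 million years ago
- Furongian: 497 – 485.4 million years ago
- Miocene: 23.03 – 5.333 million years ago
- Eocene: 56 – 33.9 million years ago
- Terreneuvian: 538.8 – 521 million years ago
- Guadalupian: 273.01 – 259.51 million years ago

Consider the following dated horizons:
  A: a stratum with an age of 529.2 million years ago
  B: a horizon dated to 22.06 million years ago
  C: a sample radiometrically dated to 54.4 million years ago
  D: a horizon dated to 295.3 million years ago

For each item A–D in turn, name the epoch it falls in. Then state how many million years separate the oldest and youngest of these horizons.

A — Terreneuvian; B — Miocene; C — Eocene; D — Cisuralian; span 507.14 million years

Match each age against the start–end ranges in the excerpt: A = 529.2 Ma → Terreneuvian (538.8–521); B = 22.06 Ma → Miocene (23.03–5.333); C = 54.4 Ma → Eocene (56–33.9); D = 295.3 Ma → Cisuralian (298.9–273.01).
The largest age is 529.2 Ma and the smallest is 22.06 Ma; their difference is 507.14 Myr.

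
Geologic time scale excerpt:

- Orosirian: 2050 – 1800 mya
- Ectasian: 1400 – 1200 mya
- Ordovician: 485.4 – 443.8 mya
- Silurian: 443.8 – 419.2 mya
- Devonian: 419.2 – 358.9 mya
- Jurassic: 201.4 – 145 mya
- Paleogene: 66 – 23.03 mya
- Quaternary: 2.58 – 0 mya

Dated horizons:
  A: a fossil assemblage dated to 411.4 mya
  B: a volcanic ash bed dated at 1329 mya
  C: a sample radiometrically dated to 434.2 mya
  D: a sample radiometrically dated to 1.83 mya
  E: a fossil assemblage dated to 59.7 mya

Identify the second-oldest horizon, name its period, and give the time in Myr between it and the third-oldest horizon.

Sorted oldest-first by Ma: B (1329), C (434.2), A (411.4), E (59.7), D (1.83).
The second oldest is C at 434.2 Ma, which lies in 443.8–419.2 Ma: the Silurian.
The third oldest is A at 411.4 Ma; separation = |434.2 − 411.4| = 22.8 Myr.

C, in the Silurian; 22.8 million years to A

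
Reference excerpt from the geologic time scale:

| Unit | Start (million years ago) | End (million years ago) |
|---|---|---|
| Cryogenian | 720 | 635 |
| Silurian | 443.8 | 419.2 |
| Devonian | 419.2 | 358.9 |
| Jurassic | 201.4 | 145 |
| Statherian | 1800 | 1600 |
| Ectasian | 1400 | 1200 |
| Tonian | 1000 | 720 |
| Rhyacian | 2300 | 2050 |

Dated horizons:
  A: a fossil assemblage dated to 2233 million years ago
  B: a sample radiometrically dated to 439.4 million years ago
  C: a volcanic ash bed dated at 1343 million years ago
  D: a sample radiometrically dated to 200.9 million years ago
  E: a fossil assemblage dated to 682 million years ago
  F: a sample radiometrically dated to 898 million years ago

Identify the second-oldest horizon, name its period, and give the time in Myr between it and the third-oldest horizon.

C, in the Ectasian; 445 million years to F

Larger Ma means older, so oldest first: A 2233 > C 1343 > F 898 > E 682 > B 439.4 > D 200.9.
Counting 2 along gives C (1343 Ma); the excerpt puts that inside the Ectasian, 1400–1200 Ma.
Next in line is F (898 Ma), and 1343 − 898 = 445 Myr.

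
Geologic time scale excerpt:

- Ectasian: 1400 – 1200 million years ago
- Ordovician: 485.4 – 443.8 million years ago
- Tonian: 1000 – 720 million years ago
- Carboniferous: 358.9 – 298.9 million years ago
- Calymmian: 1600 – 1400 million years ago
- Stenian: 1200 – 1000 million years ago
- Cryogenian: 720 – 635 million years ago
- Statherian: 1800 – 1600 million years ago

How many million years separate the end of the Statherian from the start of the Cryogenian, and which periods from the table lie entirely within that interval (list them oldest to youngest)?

880 million years; Calymmian, Ectasian, Stenian, Tonian

End of Statherian = 1600 Ma; start of Cryogenian = 720 Ma.
Gap = 1600 − 720 = 880 Myr.
Periods wholly inside 1600–720 Ma: Calymmian (1600–1400), Ectasian (1400–1200), Stenian (1200–1000), Tonian (1000–720).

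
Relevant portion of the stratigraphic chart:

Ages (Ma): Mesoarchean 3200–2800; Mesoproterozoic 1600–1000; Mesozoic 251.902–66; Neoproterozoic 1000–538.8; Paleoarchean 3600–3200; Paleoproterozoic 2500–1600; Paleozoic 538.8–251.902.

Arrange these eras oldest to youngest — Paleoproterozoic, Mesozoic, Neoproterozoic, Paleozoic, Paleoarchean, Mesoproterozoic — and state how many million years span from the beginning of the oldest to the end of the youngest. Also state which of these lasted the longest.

Start ages (Ma): Paleoarchean 3600, Paleoproterozoic 2500, Mesoproterozoic 1600, Neoproterozoic 1000, Paleozoic 538.8, Mesozoic 251.902.
Ordered oldest to youngest: Paleoarchean, Paleoproterozoic, Mesoproterozoic, Neoproterozoic, Paleozoic, Mesozoic.
Span = 3600 − 66 = 3534 Myr.
Durations: Mesoproterozoic 600, Paleozoic 286.898, Mesozoic 185.902, Neoproterozoic 461.2, Paleoproterozoic 900, Paleoarchean 400 → longest is Paleoproterozoic (900 Myr).

Paleoarchean, Paleoproterozoic, Mesoproterozoic, Neoproterozoic, Paleozoic, Mesozoic; total span 3534 Myr; longest is Paleoproterozoic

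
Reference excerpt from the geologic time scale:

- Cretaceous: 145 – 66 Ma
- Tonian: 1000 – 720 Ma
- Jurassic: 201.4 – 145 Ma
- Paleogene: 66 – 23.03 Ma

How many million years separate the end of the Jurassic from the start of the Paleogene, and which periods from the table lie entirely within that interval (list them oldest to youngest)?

End of Jurassic = 145 Ma; start of Paleogene = 66 Ma.
Gap = 145 − 66 = 79 Myr.
Periods wholly inside 145–66 Ma: Cretaceous (145–66).

79 million years; Cretaceous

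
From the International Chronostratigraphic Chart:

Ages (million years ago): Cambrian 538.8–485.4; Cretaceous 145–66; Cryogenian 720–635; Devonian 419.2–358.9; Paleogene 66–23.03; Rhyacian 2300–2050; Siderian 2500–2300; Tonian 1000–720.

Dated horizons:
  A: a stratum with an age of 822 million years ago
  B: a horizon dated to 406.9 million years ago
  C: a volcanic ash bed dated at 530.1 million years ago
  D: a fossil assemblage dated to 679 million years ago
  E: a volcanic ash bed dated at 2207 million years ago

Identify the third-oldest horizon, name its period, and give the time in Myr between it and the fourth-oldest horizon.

Larger Ma means older, so oldest first: E 2207 > A 822 > D 679 > C 530.1 > B 406.9.
Counting 3 along gives D (679 Ma); the excerpt puts that inside the Cryogenian, 720–635 Ma.
Next in line is C (530.1 Ma), and 679 − 530.1 = 148.9 Myr.

D, in the Cryogenian; 148.9 million years to C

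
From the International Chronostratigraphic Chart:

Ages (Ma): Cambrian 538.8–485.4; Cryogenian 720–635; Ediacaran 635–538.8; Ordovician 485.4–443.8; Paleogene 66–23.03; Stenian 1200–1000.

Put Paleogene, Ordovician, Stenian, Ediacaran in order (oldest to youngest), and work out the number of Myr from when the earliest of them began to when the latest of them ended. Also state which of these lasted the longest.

Stenian, Ediacaran, Ordovician, Paleogene; total span 1176.97 Myr; longest is Stenian

From the excerpt: Paleogene 66–23.03; Ordovician 485.4–443.8; Stenian 1200–1000; Ediacaran 635–538.8 (Ma).
Larger Ma is earlier, so the oldest is Stenian and the youngest is Paleogene; oldest to youngest: Stenian, Ediacaran, Ordovician, Paleogene.
Oldest start 1200 minus youngest end 23.03 gives 1176.97 Myr overall.
Individual lengths (start − end): Paleogene 42.97; Ordovician 41.6; Ediacaran 96.2; Stenian 200. The largest is Stenian at 200 Myr.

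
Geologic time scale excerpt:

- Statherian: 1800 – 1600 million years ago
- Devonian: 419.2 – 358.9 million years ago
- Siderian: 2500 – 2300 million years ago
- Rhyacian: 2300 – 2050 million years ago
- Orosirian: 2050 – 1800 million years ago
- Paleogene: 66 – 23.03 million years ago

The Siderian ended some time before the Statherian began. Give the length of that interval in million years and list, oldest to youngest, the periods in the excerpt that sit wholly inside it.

500 million years; Rhyacian, Orosirian

The Siderian closes at 2300 Ma and the Statherian opens at 1800 Ma, so the interval is 2300 − 1800 = 500 Myr.
A period fits inside if it starts at or after 2300 Ma and ends at or before 1800 Ma; oldest first that gives Rhyacian, Orosirian.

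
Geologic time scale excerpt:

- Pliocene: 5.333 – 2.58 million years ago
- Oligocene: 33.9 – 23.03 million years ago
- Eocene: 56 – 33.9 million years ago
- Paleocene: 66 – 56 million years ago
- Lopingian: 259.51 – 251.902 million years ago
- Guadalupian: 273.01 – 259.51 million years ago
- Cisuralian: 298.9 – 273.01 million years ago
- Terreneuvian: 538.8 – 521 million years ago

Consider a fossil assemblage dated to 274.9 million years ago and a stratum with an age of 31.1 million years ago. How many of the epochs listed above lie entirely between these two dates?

4

274.9 Ma sits inside the Cisuralian (298.9–273.01) and 31.1 Ma inside the Oligocene (33.9–23.03); neither of those is wholly between the two dates.
The listed epochs lying completely between them are Guadalupian, Lopingian, Paleocene, Eocene — 4 in all.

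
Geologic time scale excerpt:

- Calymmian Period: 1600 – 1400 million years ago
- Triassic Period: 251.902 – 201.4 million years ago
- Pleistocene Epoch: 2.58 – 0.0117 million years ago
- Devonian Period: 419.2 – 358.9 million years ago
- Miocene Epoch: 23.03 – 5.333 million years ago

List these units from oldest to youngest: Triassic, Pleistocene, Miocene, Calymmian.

Calymmian, then Triassic, then Miocene, then Pleistocene

Sorting by start age (descending Ma, since larger Ma = older): Calymmian began 1600, Triassic began 251.902, Miocene began 23.03, Pleistocene began 2.58.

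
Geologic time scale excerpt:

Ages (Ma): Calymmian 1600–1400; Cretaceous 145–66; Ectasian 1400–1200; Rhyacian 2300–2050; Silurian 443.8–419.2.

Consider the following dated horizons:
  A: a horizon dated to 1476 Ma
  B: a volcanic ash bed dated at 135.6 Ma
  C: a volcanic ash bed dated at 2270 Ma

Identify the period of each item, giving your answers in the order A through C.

Match each age against the start–end ranges in the excerpt: A = 1476 Ma → Calymmian (1600–1400); B = 135.6 Ma → Cretaceous (145–66); C = 2270 Ma → Rhyacian (2300–2050).

A — Calymmian; B — Cretaceous; C — Rhyacian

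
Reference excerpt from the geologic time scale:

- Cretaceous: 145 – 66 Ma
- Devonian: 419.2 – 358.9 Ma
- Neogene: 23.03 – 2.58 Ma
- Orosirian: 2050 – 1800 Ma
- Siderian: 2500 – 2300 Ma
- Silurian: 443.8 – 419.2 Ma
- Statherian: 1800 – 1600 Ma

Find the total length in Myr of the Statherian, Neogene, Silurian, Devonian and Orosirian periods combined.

555.35 million years

Each duration: Statherian = 200; Neogene = 20.45; Silurian = 24.6; Devonian = 60.3; Orosirian = 250.
Sum: 200 + 20.45 + 24.6 + 60.3 + 250 = 555.35 Myr.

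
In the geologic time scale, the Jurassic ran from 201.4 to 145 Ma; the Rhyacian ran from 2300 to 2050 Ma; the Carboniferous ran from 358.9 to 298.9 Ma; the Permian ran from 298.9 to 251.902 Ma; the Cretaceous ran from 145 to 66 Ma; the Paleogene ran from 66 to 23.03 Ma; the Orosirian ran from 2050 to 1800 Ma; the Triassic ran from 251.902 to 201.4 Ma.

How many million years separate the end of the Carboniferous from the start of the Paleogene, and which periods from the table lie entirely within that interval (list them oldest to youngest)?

The Carboniferous closes at 298.9 Ma and the Paleogene opens at 66 Ma, so the interval is 298.9 − 66 = 232.9 Myr.
A period fits inside if it starts at or after 298.9 Ma and ends at or before 66 Ma; oldest first that gives Permian, Triassic, Jurassic, Cretaceous.

232.9 million years; Permian, Triassic, Jurassic, Cretaceous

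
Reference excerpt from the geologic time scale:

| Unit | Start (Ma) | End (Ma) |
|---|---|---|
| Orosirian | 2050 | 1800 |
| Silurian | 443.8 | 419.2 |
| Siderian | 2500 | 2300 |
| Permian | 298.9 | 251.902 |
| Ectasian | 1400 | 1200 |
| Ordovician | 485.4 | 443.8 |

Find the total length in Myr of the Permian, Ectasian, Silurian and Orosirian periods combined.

Duration is start − end for each: (298.9 − 251.902) + (1400 − 1200) + (443.8 − 419.2) + (2050 − 1800).
That is 46.998 + 200 + 24.6 + 250, which totals 521.598 million years.

521.598 million years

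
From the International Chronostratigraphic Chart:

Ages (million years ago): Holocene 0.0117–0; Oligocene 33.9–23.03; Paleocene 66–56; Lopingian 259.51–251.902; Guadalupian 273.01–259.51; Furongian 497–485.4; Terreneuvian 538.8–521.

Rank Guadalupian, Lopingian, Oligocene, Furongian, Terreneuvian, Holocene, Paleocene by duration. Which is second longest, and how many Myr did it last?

Durations: Guadalupian 13.5; Lopingian 7.608; Oligocene 10.87; Furongian 11.6; Terreneuvian 17.8; Holocene 0.0117; Paleocene 10 Myr.
Sorted longest-first: Terreneuvian (17.8), Guadalupian (13.5), Furongian (11.6), Oligocene (10.87), Paleocene (10), Lopingian (7.608), Holocene (0.0117).
The second longest is Guadalupian at 13.5 Myr.

Guadalupian, 13.5 million years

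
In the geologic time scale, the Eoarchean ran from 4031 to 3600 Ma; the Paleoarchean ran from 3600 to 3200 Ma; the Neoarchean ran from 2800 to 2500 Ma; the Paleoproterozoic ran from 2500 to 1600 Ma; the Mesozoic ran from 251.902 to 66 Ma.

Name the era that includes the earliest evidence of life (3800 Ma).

Eoarchean

3800 Ma lies between 4031 and 3600 Ma, so it falls in the Eoarchean.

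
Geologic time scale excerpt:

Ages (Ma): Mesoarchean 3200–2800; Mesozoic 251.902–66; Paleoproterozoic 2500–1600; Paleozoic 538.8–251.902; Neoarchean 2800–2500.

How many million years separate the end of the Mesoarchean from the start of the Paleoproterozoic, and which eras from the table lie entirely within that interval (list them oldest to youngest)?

300 million years; Neoarchean

The Mesoarchean closes at 2800 Ma and the Paleoproterozoic opens at 2500 Ma, so the interval is 2800 − 2500 = 300 Myr.
An era fits inside if it starts at or after 2800 Ma and ends at or before 2500 Ma; oldest first that gives Neoarchean.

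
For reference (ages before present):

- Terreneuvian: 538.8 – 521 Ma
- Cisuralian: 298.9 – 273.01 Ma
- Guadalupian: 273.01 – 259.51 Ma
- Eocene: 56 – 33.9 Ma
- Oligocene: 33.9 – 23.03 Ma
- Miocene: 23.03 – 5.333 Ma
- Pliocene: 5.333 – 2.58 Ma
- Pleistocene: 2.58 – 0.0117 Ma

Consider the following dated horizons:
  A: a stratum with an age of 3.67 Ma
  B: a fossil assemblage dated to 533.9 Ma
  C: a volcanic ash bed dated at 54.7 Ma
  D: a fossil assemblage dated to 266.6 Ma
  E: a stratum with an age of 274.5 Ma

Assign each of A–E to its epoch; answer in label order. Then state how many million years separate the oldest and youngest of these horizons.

A: 3.67 Ma lies in 5.333–2.58 Ma, so Pliocene.
B: 533.9 Ma lies in 538.8–521 Ma, so Terreneuvian.
C: 54.7 Ma lies in 56–33.9 Ma, so Eocene.
D: 266.6 Ma lies in 273.01–259.51 Ma, so Guadalupian.
E: 274.5 Ma lies in 298.9–273.01 Ma, so Cisuralian.
Oldest = 533.9 Ma, youngest = 3.67 Ma → span 530.23 Myr.

A — Pliocene; B — Terreneuvian; C — Eocene; D — Guadalupian; E — Cisuralian; span 530.23 million years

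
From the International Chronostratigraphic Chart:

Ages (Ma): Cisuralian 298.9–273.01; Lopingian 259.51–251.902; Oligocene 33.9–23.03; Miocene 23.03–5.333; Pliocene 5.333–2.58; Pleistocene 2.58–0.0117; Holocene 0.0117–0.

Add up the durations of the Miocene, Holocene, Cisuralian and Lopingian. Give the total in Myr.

51.2067 million years

Each duration: Miocene = 17.697; Holocene = 0.0117; Cisuralian = 25.89; Lopingian = 7.608.
Sum: 17.697 + 0.0117 + 25.89 + 7.608 = 51.2067 Myr.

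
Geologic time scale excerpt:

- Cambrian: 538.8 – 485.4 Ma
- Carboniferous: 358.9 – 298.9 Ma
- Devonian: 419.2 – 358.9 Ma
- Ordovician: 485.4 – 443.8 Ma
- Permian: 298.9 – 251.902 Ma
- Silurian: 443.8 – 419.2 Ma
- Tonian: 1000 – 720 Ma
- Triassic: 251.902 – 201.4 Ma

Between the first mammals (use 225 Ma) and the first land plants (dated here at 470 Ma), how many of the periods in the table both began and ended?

The older date is 470 Ma and the younger is 225 Ma.
Periods with start < 470 and end > 225 Ma: Silurian (443.8–419.2), Devonian (419.2–358.9), Carboniferous (358.9–298.9), Permian (298.9–251.902).
That is 4 complete periods.

4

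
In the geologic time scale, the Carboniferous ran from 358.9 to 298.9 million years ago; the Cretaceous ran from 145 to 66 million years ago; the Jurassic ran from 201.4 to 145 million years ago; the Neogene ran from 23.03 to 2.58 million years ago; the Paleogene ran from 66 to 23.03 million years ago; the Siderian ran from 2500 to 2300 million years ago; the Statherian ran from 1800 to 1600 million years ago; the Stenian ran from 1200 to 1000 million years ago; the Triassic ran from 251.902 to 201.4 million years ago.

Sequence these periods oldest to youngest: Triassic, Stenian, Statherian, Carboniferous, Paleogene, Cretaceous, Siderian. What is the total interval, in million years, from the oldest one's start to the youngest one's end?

Siderian, Statherian, Stenian, Carboniferous, Triassic, Cretaceous, Paleogene; total span 2476.97 Myr

From the excerpt: Triassic 251.902–201.4; Stenian 1200–1000; Statherian 1800–1600; Carboniferous 358.9–298.9; Paleogene 66–23.03; Cretaceous 145–66; Siderian 2500–2300 (Ma).
Larger Ma is earlier, so the oldest is Siderian and the youngest is Paleogene; oldest to youngest: Siderian, Statherian, Stenian, Carboniferous, Triassic, Cretaceous, Paleogene.
Oldest start 2500 minus youngest end 23.03 gives 2476.97 Myr overall.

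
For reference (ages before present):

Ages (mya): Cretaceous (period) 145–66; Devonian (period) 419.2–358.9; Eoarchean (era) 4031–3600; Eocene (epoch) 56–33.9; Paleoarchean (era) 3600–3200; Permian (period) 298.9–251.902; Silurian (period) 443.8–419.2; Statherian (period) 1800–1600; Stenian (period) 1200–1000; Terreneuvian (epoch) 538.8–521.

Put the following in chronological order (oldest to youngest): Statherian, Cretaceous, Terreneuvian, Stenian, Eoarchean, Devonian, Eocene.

The oldest of these is Eoarchean (starts 4031 Ma) and the youngest is Eocene (ends 33.9 Ma).
In between, by decreasing start age: Statherian (1800), Stenian (1200), Terreneuvian (538.8), Devonian (419.2), Cretaceous (145).

Eoarchean, Statherian, Stenian, Terreneuvian, Devonian, Cretaceous, Eocene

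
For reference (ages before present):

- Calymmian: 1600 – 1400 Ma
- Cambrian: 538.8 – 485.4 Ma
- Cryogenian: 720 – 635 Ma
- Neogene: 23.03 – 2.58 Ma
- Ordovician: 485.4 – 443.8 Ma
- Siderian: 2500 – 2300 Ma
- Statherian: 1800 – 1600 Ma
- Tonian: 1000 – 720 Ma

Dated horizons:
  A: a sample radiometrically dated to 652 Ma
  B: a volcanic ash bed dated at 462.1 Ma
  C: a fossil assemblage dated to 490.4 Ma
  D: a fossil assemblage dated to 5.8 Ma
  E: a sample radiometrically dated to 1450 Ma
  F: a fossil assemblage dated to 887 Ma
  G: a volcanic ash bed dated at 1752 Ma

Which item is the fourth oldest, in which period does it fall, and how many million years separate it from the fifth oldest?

Larger Ma means older, so oldest first: G 1752 > E 1450 > F 887 > A 652 > C 490.4 > B 462.1 > D 5.8.
Counting 4 along gives A (652 Ma); the excerpt puts that inside the Cryogenian, 720–635 Ma.
Next in line is C (490.4 Ma), and 652 − 490.4 = 161.6 Myr.

A, in the Cryogenian; 161.6 million years to C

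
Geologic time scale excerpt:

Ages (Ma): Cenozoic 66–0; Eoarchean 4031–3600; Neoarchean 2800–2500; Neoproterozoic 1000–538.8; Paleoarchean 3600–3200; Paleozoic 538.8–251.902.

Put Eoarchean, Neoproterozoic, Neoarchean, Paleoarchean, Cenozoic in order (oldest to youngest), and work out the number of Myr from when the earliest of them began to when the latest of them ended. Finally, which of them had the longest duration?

Start ages (Ma): Eoarchean 4031, Paleoarchean 3600, Neoarchean 2800, Neoproterozoic 1000, Cenozoic 66.
Ordered oldest to youngest: Eoarchean, Paleoarchean, Neoarchean, Neoproterozoic, Cenozoic.
Span = 4031 − 0 = 4031 Myr.
Durations: Neoproterozoic 461.2, Neoarchean 300, Paleoarchean 400, Cenozoic 66, Eoarchean 431 → longest is Neoproterozoic (461.2 Myr).

Eoarchean → Paleoarchean → Neoarchean → Neoproterozoic → Cenozoic; total span 4031 Myr; longest is Neoproterozoic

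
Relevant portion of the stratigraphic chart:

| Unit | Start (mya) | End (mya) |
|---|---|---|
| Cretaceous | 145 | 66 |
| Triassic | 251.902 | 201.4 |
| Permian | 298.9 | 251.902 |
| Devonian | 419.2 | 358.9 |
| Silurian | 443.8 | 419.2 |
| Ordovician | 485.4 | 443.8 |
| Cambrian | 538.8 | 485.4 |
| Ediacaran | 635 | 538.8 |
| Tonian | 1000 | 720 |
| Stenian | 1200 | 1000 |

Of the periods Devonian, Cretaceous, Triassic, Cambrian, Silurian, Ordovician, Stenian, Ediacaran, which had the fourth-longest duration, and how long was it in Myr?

Durations: Devonian 60.3; Cretaceous 79; Triassic 50.502; Cambrian 53.4; Silurian 24.6; Ordovician 41.6; Stenian 200; Ediacaran 96.2 Myr.
Sorted longest-first: Stenian (200), Ediacaran (96.2), Cretaceous (79), Devonian (60.3), Cambrian (53.4), Triassic (50.502), Ordovician (41.6), Silurian (24.6).
The fourth longest is Devonian at 60.3 Myr.

Devonian, 60.3 million years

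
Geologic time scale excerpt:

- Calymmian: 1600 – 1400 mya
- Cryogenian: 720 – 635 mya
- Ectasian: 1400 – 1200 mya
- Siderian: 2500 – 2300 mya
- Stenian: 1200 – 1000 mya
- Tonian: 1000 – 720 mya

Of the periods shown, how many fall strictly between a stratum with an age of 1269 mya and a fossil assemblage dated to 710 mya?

1269 Ma sits inside the Ectasian (1400–1200) and 710 Ma inside the Cryogenian (720–635); neither of those is wholly between the two dates.
The listed periods lying completely between them are Stenian, Tonian — 2 in all.

2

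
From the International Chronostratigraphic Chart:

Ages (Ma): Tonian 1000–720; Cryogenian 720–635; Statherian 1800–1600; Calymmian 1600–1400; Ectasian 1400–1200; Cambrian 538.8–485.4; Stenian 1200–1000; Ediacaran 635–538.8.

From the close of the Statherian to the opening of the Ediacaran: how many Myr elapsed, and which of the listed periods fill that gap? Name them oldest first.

965 million years; Calymmian, Ectasian, Stenian, Tonian, Cryogenian

End of Statherian = 1600 Ma; start of Ediacaran = 635 Ma.
Gap = 1600 − 635 = 965 Myr.
Periods wholly inside 1600–635 Ma: Calymmian (1600–1400), Ectasian (1400–1200), Stenian (1200–1000), Tonian (1000–720), Cryogenian (720–635).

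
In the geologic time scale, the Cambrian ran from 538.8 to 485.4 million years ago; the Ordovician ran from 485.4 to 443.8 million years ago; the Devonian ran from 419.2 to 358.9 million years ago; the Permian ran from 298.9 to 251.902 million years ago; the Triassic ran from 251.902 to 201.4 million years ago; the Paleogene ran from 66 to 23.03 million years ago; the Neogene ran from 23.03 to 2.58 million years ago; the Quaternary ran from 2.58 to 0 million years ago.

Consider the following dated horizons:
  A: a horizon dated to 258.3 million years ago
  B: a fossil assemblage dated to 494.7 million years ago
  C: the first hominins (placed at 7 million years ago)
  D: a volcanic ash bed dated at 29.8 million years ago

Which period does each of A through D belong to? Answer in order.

A: 258.3 Ma lies in 298.9–251.902 Ma, so Permian.
B: 494.7 Ma lies in 538.8–485.4 Ma, so Cambrian.
C: 7 Ma lies in 23.03–2.58 Ma, so Neogene.
D: 29.8 Ma lies in 66–23.03 Ma, so Paleogene.

A — Permian; B — Cambrian; C — Neogene; D — Paleogene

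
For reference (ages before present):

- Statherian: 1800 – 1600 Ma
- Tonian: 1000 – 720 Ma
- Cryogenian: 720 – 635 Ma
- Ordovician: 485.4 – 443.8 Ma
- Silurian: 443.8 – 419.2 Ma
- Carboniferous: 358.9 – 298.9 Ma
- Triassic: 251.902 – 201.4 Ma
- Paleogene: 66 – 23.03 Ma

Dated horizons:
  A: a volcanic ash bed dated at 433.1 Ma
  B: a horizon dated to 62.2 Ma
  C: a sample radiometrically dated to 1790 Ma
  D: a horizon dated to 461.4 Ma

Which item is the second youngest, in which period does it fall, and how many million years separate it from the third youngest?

A, in the Silurian; 28.3 million years to D

Smaller Ma means younger, so youngest first: B 62.2 < A 433.1 < D 461.4 < C 1790.
Counting 2 along gives A (433.1 Ma); the excerpt puts that inside the Silurian, 443.8–419.2 Ma.
Next in line is D (461.4 Ma), and 461.4 − 433.1 = 28.3 Myr.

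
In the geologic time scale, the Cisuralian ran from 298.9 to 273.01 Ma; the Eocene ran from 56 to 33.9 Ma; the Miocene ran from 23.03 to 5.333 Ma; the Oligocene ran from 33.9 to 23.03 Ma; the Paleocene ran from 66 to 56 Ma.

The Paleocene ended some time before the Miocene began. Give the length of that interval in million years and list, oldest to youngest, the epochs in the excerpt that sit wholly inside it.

32.97 million years; Eocene, Oligocene

The Paleocene closes at 56 Ma and the Miocene opens at 23.03 Ma, so the interval is 56 − 23.03 = 32.97 Myr.
An epoch fits inside if it starts at or after 56 Ma and ends at or before 23.03 Ma; oldest first that gives Eocene, Oligocene.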